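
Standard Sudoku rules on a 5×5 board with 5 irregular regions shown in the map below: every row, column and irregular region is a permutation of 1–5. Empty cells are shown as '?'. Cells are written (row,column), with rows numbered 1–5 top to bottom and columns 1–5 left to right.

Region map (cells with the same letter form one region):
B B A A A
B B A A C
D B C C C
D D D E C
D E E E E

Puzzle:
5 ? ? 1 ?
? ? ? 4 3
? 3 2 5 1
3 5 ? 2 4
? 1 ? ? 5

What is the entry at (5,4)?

3

(1,3) = 3: row 1 has {1,5}; col 3 has {2}; region has {1,4} → only 3 remains.
(1,5) = 2: row 1 has {1,3,5}; col 5 has {1,3,4,5}; region has {1,3,4} → only 2 remains.
(2,2) = 2: row 2 has {3,4}; col 2 has {1,3,5}; region has {3,5} → only 2 remains.
(2,3) = 5: row 2 has {2,3,4}; col 3 has {2,3}; region has {1,2,3,4} → only 5 remains.
(3,1) = 4: row 3 has {1,2,3,5}; col 1 has {3,5}; region has {3,5} → only 4 remains.
(4,3) = 1: row 4 has {2,3,4,5}; col 3 has {2,3,5}; region has {3,4,5} → only 1 remains.
(5,1) = 2: row 5 has {1,5}; col 1 has {3,4,5}; region has {1,3,4,5} → only 2 remains.
(5,3) = 4: row 5 has {1,2,5}; col 3 has {1,2,3,5}; region has {1,2,5} → only 4 remains.
(5,4) = 3: row 5 has {1,2,4,5}; col 4 has {1,2,4,5}; region has {1,2,4,5} → only 3 remains.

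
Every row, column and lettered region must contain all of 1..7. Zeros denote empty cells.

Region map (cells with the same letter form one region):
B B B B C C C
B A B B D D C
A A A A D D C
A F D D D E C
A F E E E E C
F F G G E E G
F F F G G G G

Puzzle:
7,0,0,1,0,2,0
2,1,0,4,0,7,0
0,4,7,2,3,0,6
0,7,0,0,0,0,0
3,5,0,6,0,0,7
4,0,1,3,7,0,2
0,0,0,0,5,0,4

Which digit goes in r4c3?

4

r1c5 = 4 (sole candidate).
r2c5 = 6 (sole candidate).
r3c1 = 5 (sole candidate).
r3c6 = 1 (sole candidate).
r4c1 = 6 (sole candidate).
r4c4 = 5 (sole candidate).
r4c5 = 2 (sole candidate).
r5c5 = 1 (sole candidate).
r5c6 = 4 (sole candidate).
r6c2 = 6 (sole candidate).
r6c6 = 5 (sole candidate).
r7c1 = 1 (sole candidate).
r7c4 = 7 (sole candidate).
r7c6 = 6 (sole candidate).
r1c2 = 3 (sole candidate).
r1c7 = 5 (sole candidate).
r2c3 = 5 (sole candidate).
r2c7 = 3 (sole candidate).
r4c3 = 4: row 4 has {2,5,6,7}; col 3 has {1,5,7}; region has {1,2,3,5,6,7} → only 4 remains.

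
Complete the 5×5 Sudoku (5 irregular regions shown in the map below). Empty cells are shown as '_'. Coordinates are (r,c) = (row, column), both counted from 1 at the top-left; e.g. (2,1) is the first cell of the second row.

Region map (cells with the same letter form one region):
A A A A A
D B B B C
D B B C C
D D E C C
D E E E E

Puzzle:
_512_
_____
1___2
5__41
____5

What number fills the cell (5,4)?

(2,5) = 3: row 2 has {}; col 5 has {1,2,5}; region has {1,2,4} → only 3 remains.
(3,4) = 5: row 3 has {1,2}; col 4 has {2,4}; region has {1,2,3,4} → only 5 remains.
(1,5) = 4: row 1 has {1,2,5}; col 5 has {1,2,3,5}; region has {1,2,5} → only 4 remains.
(2,4) = 1: row 2 has {3}; col 4 has {2,4,5}; region has {} → only 1 remains.
(5,4) = 3: row 5 has {5}; col 4 has {1,2,4,5}; region has {5} → only 3 remains.

3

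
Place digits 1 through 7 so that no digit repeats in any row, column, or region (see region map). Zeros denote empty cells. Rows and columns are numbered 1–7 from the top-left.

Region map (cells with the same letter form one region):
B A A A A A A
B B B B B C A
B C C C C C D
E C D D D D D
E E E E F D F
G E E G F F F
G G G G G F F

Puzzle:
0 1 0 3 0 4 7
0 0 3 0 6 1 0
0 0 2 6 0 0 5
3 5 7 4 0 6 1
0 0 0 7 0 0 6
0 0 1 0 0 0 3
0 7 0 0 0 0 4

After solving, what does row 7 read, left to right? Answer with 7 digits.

row 2, column 7 = 2: row 2 has {1,3,6}; col 7 has {1,3,4,5,6,7}; region has {1,3,4,7} → only 2 remains.
row 4, column 5 = 2: row 4 has {1,3,4,5,6,7}; col 5 has {6}; region has {1,4,5,6,7} → only 2 remains.
row 5, column 6 = 3: row 5 has {6,7}; col 6 has {1,4,6}; region has {1,2,4,5,6,7} → only 3 remains.
row 1, column 5 = 5: row 1 has {1,3,4,7}; col 5 has {2,6}; region has {1,2,3,4,7} → only 5 remains.
row 2, column 2 = 4: row 2 has {1,2,3,6}; col 2 has {1,5,7}; region has {3,6} → only 4 remains.
row 2, column 4 = 5: row 2 has {1,2,3,4,6}; col 4 has {3,4,6,7}; region has {3,4,6} → only 5 remains.
row 3, column 2 = 3: row 3 has {2,5,6}; col 2 has {1,4,5,7}; region has {1,2,5,6} → only 3 remains.
row 3, column 6 = 7: row 3 has {2,3,5,6}; col 6 has {1,3,4,6}; region has {1,2,3,5,6} → only 7 remains.
row 5, column 2 = 2: row 5 has {3,6,7}; col 2 has {1,3,4,5,7}; region has {1,3,7} → only 2 remains.
row 5, column 5 = 1: row 5 has {2,3,6,7}; col 5 has {2,5,6}; region has {3,4,6} → only 1 remains.
row 6, column 2 = 6: row 6 has {1,3}; col 2 has {1,2,3,4,5,7}; region has {1,2,3,7} → only 6 remains.
row 6, column 4 = 2: row 6 has {1,3,6}; col 4 has {3,4,5,6,7}; region has {7} → only 2 remains.
row 6, column 5 = 7: row 6 has {1,2,3,6}; col 5 has {1,2,5,6}; region has {1,3,4,6} → only 7 remains.
row 6, column 6 = 5: row 6 has {1,2,3,6,7}; col 6 has {1,3,4,6,7}; region has {1,3,4,6,7} → only 5 remains.
row 7, column 4 = 1: row 7 has {4,7}; col 4 has {2,3,4,5,6,7}; region has {2,7} → only 1 remains.
row 7, column 5 = 3: row 7 has {1,4,7}; col 5 has {1,2,5,6,7}; region has {1,2,7} → only 3 remains.
row 7, column 6 = 2: row 7 has {1,3,4,7}; col 6 has {1,3,4,5,6,7}; region has {1,3,4,5,6,7} → only 2 remains.
row 1, column 1 = 2: row 1 has {1,3,4,5,7}; col 1 has {3}; region has {3,4,5,6} → only 2 remains.
row 1, column 3 = 6: row 1 has {1,2,3,4,5,7}; col 3 has {1,2,3,7}; region has {1,2,3,4,5,7} → only 6 remains.
row 2, column 1 = 7: row 2 has {1,2,3,4,5,6}; col 1 has {2,3}; region has {2,3,4,5,6} → only 7 remains.
row 3, column 1 = 1: row 3 has {2,3,5,6,7}; col 1 has {2,3,7}; region has {2,3,4,5,6,7} → only 1 remains.
row 3, column 5 = 4: row 3 has {1,2,3,5,6,7}; col 5 has {1,2,3,5,6,7}; region has {1,2,3,5,6,7} → only 4 remains.
row 6, column 1 = 4: row 6 has {1,2,3,5,6,7}; col 1 has {1,2,3,7}; region has {1,2,3,7} → only 4 remains.
row 7, column 3 = 5: row 7 has {1,2,3,4,7}; col 3 has {1,2,3,6,7}; region has {1,2,3,4,7} → only 5 remains.
row 5, column 1 = 5: row 5 has {1,2,3,6,7}; col 1 has {1,2,3,4,7}; region has {1,2,3,6,7} → only 5 remains.
row 5, column 3 = 4: row 5 has {1,2,3,5,6,7}; col 3 has {1,2,3,5,6,7}; region has {1,2,3,5,6,7} → only 4 remains.
row 7, column 1 = 6: row 7 has {1,2,3,4,5,7}; col 1 has {1,2,3,4,5,7}; region has {1,2,3,4,5,7} → only 6 remains.

6751324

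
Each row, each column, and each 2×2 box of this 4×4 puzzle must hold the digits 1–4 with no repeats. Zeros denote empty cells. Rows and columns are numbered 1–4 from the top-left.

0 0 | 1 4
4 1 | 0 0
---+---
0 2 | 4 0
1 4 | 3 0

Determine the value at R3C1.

3

R1C2 = 3: row 1 has {1,4}; col 2 has {1,2,4}; box has {1,4} → only 3 remains.
R2C3 = 2: row 2 has {1,4}; col 3 has {1,3,4}; box has {1,4} → only 2 remains.
R2C4 = 3: row 2 has {1,2,4}; col 4 has {4}; box has {1,2,4} → only 3 remains.
R3C1 = 3: row 3 has {2,4}; col 1 has {1,4}; box has {1,2,4} → only 3 remains.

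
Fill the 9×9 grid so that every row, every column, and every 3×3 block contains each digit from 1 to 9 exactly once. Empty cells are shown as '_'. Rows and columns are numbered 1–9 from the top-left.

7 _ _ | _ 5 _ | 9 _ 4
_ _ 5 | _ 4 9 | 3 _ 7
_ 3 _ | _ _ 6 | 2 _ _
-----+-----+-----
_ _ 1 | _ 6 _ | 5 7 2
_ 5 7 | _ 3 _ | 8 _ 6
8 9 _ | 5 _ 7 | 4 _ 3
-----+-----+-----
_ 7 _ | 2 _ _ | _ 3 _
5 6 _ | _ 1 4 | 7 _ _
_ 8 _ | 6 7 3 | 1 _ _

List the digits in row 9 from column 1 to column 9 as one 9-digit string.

982673145

R3C5 = 8: row 3 has {2,3,6}; col 5 has {1,3,4,5,6,7}; box has {4,5,6,9} → only 8 remains.
R4C2 = 4: row 4 has {1,2,5,6,7}; col 2 has {3,5,6,7,8,9}; box has {1,5,7,8,9} → only 4 remains.
R4C6 = 8: row 4 has {1,2,4,5,6,7}; col 6 has {3,4,6,7,9}; box has {3,5,6,7} → only 8 remains.
R5C1 = 2: row 5 has {3,5,6,7,8}; col 1 has {5,7,8}; box has {1,4,5,7,8,9} → only 2 remains.
R5C6 = 1: row 5 has {2,3,5,6,7,8}; col 6 has {3,4,6,7,8,9}; box has {3,5,6,7,8} → only 1 remains.
R5C8 = 9: row 5 has {1,2,3,5,6,7,8}; col 8 has {3,7}; box has {2,3,4,5,6,7,8} → only 9 remains.
R6C3 = 6: row 6 has {3,4,5,7,8,9}; col 3 has {1,5,7}; box has {1,2,4,5,7,8,9} → only 6 remains.
R6C5 = 2: row 6 has {3,4,5,6,7,8,9}; col 5 has {1,3,4,5,6,7,8}; box has {1,3,5,6,7,8} → only 2 remains.
R6C8 = 1: row 6 has {2,3,4,5,6,7,8,9}; col 8 has {3,7,9}; box has {2,3,4,5,6,7,8,9} → only 1 remains.
R7C5 = 9: row 7 has {2,3,7}; col 5 has {1,2,3,4,5,6,7,8}; box has {1,2,3,4,6,7} → only 9 remains.
R7C6 = 5: row 7 has {2,3,7,9}; col 6 has {1,3,4,6,7,8,9}; box has {1,2,3,4,6,7,9} → only 5 remains.
R7C7 = 6: row 7 has {2,3,5,7,9}; col 7 has {1,2,3,4,5,7,8,9}; box has {1,3,7} → only 6 remains.
R7C9 = 8: row 7 has {2,3,5,6,7,9}; col 9 has {2,3,4,6,7}; box has {1,3,6,7} → only 8 remains.
R8C4 = 8: row 8 has {1,4,5,6,7}; col 4 has {2,5,6}; box has {1,2,3,4,5,6,7,9} → only 8 remains.
R8C8 = 2: row 8 has {1,4,5,6,7,8}; col 8 has {1,3,7,9}; box has {1,3,6,7,8} → only 2 remains.
R8C9 = 9: row 8 has {1,2,4,5,6,7,8}; col 9 has {2,3,4,6,7,8}; box has {1,2,3,6,7,8} → only 9 remains.
R9C9 = 5: row 9 has {1,3,6,7,8}; col 9 has {2,3,4,6,7,8,9}; box has {1,2,3,6,7,8,9} → only 5 remains.
R1C6 = 2: row 1 has {4,5,7,9}; col 6 has {1,3,4,5,6,7,8,9}; box has {4,5,6,8,9} → only 2 remains.
R2C4 = 1: row 2 has {3,4,5,7,9}; col 4 has {2,5,6,8}; box has {2,4,5,6,8,9} → only 1 remains.
R3C4 = 7: row 3 has {2,3,6,8}; col 4 has {1,2,5,6,8}; box has {1,2,4,5,6,8,9} → only 7 remains.
R3C8 = 5: row 3 has {2,3,6,7,8}; col 8 has {1,2,3,7,9}; box has {2,3,4,7,9} → only 5 remains.
R3C9 = 1: row 3 has {2,3,5,6,7,8}; col 9 has {2,3,4,5,6,7,8,9}; box has {2,3,4,5,7,9} → only 1 remains.
R4C1 = 3: row 4 has {1,2,4,5,6,7,8}; col 1 has {2,5,7,8}; box has {1,2,4,5,6,7,8,9} → only 3 remains.
R4C4 = 9: row 4 has {1,2,3,4,5,6,7,8}; col 4 has {1,2,5,6,7,8}; box has {1,2,3,5,6,7,8} → only 9 remains.
R5C4 = 4: row 5 has {1,2,3,5,6,7,8,9}; col 4 has {1,2,5,6,7,8,9}; box has {1,2,3,5,6,7,8,9} → only 4 remains.
R7C3 = 4: row 7 has {2,3,5,6,7,8,9}; col 3 has {1,5,6,7}; box has {5,6,7,8} → only 4 remains.
R8C3 = 3: row 8 has {1,2,4,5,6,7,8,9}; col 3 has {1,4,5,6,7}; box has {4,5,6,7,8} → only 3 remains.
R9C1 = 9: row 9 has {1,3,5,6,7,8}; col 1 has {2,3,5,7,8}; box has {3,4,5,6,7,8} → only 9 remains.
R9C3 = 2: row 9 has {1,3,5,6,7,8,9}; col 3 has {1,3,4,5,6,7}; box has {3,4,5,6,7,8,9} → only 2 remains.
R9C8 = 4: row 9 has {1,2,3,5,6,7,8,9}; col 8 has {1,2,3,5,7,9}; box has {1,2,3,5,6,7,8,9} → only 4 remains.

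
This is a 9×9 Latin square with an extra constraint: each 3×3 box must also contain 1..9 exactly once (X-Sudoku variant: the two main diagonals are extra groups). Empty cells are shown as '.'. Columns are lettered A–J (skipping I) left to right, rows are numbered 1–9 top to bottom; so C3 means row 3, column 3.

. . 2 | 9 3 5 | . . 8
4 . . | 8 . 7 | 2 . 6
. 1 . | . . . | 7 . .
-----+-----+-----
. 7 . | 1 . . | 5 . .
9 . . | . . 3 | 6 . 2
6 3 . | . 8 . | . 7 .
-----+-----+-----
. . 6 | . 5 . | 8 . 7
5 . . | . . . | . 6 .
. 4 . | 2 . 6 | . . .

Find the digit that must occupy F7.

A1 = 7: row 1 has {2,3,5,8,9}; col 1 has {4,5,6,9}; box has {1,2,4}; main diagonal has {1,6,8} → only 7 remains.
B1 = 6: row 1 has {2,3,5,7,8,9}; col 2 has {1,3,4,7}; box has {1,2,4,7} → only 6 remains.
E2 = 1: row 2 has {2,4,6,7,8}; col 5 has {3,5,8}; box has {3,5,7,8,9} → only 1 remains.
E5 = 4: row 5 has {2,3,6,9}; col 5 has {1,3,5,8}; box has {1,3,8}; main diagonal has {1,6,7,8}; anti-diagonal has {6,7,8} → only 4 remains.
D6 = 5: row 6 has {3,6,7,8}; col 4 has {1,2,8,9}; box has {1,3,4,8}; anti-diagonal has {4,6,7,8} → only 5 remains.
D5 = 7: row 5 has {2,3,4,6,9}; col 4 has {1,2,5,8,9}; box has {1,3,4,5,8} → only 7 remains.
A3 = 8: in row 3, 8 can only go here (every other open cell in that row sees an 8).
A4 = 2: row 4 has {1,5,7}; col 1 has {4,5,6,7,8,9}; box has {3,6,7,9} → only 2 remains.
F4 = 9: row 4 has {1,2,5,7}; col 6 has {3,5,6,7}; box has {1,3,4,5,7,8}; anti-diagonal has {4,5,6,7,8} → only 9 remains.
F6 = 2: row 6 has {3,5,6,7,8}; col 6 has {3,5,6,7,9}; box has {1,3,4,5,7,8,9}; main diagonal has {1,4,6,7,8} → only 2 remains.
B8 = 2: row 8 has {5,6}; col 2 has {1,3,4,6,7}; box has {4,5,6}; anti-diagonal has {4,5,6,7,8,9} → only 2 remains.
H2 = 3: row 2 has {1,2,4,6,7,8}; col 8 has {6,7}; box has {2,6,7,8}; anti-diagonal has {2,4,5,6,7,8,9} → only 3 remains.
F3 = 4: row 3 has {1,7,8}; col 6 has {2,3,5,6,7,9}; box has {1,3,5,7,8,9} → only 4 remains.
E4 = 6: row 4 has {1,2,5,7,9}; col 5 has {1,3,4,5,8}; box has {1,2,3,4,5,7,8,9} → only 6 remains.
B7 = 9: row 7 has {5,6,7,8}; col 2 has {1,2,3,4,6,7}; box has {2,4,5,6} → only 9 remains.
F7 = 1: row 7 has {5,6,7,8,9}; col 6 has {2,3,4,5,6,7,9}; box has {2,5,6} → only 1 remains.

1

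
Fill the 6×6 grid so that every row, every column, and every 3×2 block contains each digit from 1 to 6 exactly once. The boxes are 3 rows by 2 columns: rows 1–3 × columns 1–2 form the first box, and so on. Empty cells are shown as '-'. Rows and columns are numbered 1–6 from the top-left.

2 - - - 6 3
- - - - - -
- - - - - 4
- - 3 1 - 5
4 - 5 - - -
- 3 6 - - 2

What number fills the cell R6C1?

5

R2C6 = 1 (sole candidate).
R4C1 = 6 (sole candidate).
R4C2 = 2 (sole candidate).
R4C5 = 4 (sole candidate).
R5C2 = 1 (sole candidate).
R5C4 = 2 (sole candidate).
R5C5 = 3 (sole candidate).
R5C6 = 6 (sole candidate).
R6C1 = 5: row 6 has {2,3,6}; col 1 has {2,4,6}; box has {1,2,3,4,6} → only 5 remains.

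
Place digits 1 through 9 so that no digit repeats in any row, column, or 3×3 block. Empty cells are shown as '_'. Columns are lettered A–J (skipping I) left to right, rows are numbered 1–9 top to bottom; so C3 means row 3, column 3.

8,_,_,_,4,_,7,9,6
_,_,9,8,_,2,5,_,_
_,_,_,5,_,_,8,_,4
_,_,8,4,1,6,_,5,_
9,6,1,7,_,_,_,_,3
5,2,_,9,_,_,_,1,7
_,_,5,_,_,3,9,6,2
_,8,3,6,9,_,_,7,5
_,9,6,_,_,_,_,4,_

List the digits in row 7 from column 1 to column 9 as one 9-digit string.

C1 = 2 (sole candidate).
F1 = 1 (sole candidate).
H2 = 3 (sole candidate).
J2 = 1 (sole candidate).
C3 = 7 (sole candidate).
F3 = 9 (sole candidate).
H3 = 2 (sole candidate).
G4 = 2 (sole candidate).
J4 = 9 (sole candidate).
G5 = 4 (sole candidate).
H5 = 8 (sole candidate).
C6 = 4 (sole candidate).
F6 = 8 (sole candidate).
G6 = 6 (sole candidate).
D7 = 1: row 7 has {2,3,5,6,9}; col 4 has {4,5,6,7,8,9}; box has {3,6,9} → only 1 remains.
F8 = 4 (sole candidate).
G8 = 1 (sole candidate).
D9 = 2 (sole candidate).
G9 = 3 (sole candidate).
J9 = 8 (sole candidate).
D1 = 3 (sole candidate).
B2 = 4 (sole candidate).
E3 = 6 (sole candidate).
F5 = 5 (sole candidate).
E6 = 3 (sole candidate).
B7 = 7: row 7 has {1,2,3,5,6,9}; col 2 has {2,4,6,8,9}; box has {3,5,6,8,9} → only 7 remains.
E7 = 8: row 7 has {1,2,3,5,6,7,9}; col 5 has {1,3,4,6,9}; box has {1,2,3,4,6,9} → only 8 remains.
A8 = 2 (sole candidate).
A9 = 1 (sole candidate).
F9 = 7 (sole candidate).
B1 = 5 (sole candidate).
A2 = 6 (sole candidate).
E2 = 7 (sole candidate).
A3 = 3 (sole candidate).
B3 = 1 (sole candidate).
A4 = 7 (sole candidate).
B4 = 3 (sole candidate).
E5 = 2 (sole candidate).
A7 = 4: row 7 has {1,2,3,5,6,7,8,9}; col 1 has {1,2,3,5,6,7,8,9}; box has {1,2,3,5,6,7,8,9} → only 4 remains.

475183962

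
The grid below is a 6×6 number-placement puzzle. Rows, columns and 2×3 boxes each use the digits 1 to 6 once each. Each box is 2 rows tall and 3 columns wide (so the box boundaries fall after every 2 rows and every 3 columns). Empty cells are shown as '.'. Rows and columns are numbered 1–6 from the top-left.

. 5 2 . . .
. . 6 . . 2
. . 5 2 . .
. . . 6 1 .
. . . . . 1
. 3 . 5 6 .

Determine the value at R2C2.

4

R5C3 = 4: row 5 has {1}; col 3 has {2,5,6}; box has {3} → only 4 remains.
R5C4 = 3: row 5 has {1,4}; col 4 has {2,5,6}; box has {1,5,6} → only 3 remains.
R5C5 = 2: row 5 has {1,3,4}; col 5 has {1,6}; box has {1,3,5,6} → only 2 remains.
R6C3 = 1: row 6 has {3,5,6}; col 3 has {2,4,5,6}; box has {3,4} → only 1 remains.
R6C6 = 4: row 6 has {1,3,5,6}; col 6 has {1,2}; box has {1,2,3,5,6} → only 4 remains.
R3C6 = 3: row 3 has {2,5}; col 6 has {1,2,4}; box has {1,2,6} → only 3 remains.
R4C3 = 3: row 4 has {1,6}; col 3 has {1,2,4,5,6}; box has {5} → only 3 remains.
R4C6 = 5: row 4 has {1,3,6}; col 6 has {1,2,3,4}; box has {1,2,3,6} → only 5 remains.
R5C2 = 6: row 5 has {1,2,3,4}; col 2 has {3,5}; box has {1,3,4} → only 6 remains.
R6C1 = 2: row 6 has {1,3,4,5,6}; col 1 has {}; box has {1,3,4,6} → only 2 remains.
R1C6 = 6: row 1 has {2,5}; col 6 has {1,2,3,4,5}; box has {2} → only 6 remains.
R3C5 = 4: row 3 has {2,3,5}; col 5 has {1,2,6}; box has {1,2,3,5,6} → only 4 remains.
R4C1 = 4: row 4 has {1,3,5,6}; col 1 has {2}; box has {3,5} → only 4 remains.
R4C2 = 2: row 4 has {1,3,4,5,6}; col 2 has {3,5,6}; box has {3,4,5} → only 2 remains.
R5C1 = 5: row 5 has {1,2,3,4,6}; col 1 has {2,4}; box has {1,2,3,4,6} → only 5 remains.
R1C5 = 3: row 1 has {2,5,6}; col 5 has {1,2,4,6}; box has {2,6} → only 3 remains.
R2C5 = 5: row 2 has {2,6}; col 5 has {1,2,3,4,6}; box has {2,3,6} → only 5 remains.
R3C2 = 1: row 3 has {2,3,4,5}; col 2 has {2,3,5,6}; box has {2,3,4,5} → only 1 remains.
R1C1 = 1: row 1 has {2,3,5,6}; col 1 has {2,4,5}; box has {2,5,6} → only 1 remains.
R1C4 = 4: row 1 has {1,2,3,5,6}; col 4 has {2,3,5,6}; box has {2,3,5,6} → only 4 remains.
R2C1 = 3: row 2 has {2,5,6}; col 1 has {1,2,4,5}; box has {1,2,5,6} → only 3 remains.
R2C2 = 4: row 2 has {2,3,5,6}; col 2 has {1,2,3,5,6}; box has {1,2,3,5,6} → only 4 remains.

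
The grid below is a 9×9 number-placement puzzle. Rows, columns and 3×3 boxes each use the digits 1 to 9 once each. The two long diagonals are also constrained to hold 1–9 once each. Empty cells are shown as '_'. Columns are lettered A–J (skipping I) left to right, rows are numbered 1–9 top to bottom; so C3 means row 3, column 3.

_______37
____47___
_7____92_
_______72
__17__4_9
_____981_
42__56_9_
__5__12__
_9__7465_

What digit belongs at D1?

6

H5 = 6 (sole candidate).
H2 = 8 (sole candidate).
C7 = 3 (sole candidate).
D7 = 8 (sole candidate).
J7 = 1 (sole candidate).
B8 = 6 (sole candidate).
H8 = 4 (sole candidate).
A9 = 1 (sole candidate).
C9 = 8 (sole candidate).
J9 = 3 (sole candidate).
C3 = 6 (sole candidate).
F4 = 5 (sole candidate).
G4 = 3 (sole candidate).
E5 = 2 (sole candidate).
D6 = 4 (sole candidate).
J6 = 5 (sole candidate).
G7 = 7 (sole candidate).
A8 = 7 (sole candidate).
J8 = 8 (sole candidate).
D9 = 2 (sole candidate).
J2 = 6 (sole candidate).
J3 = 4 (sole candidate).
D4 = 1 (sole candidate).
B6 = 3 (sole candidate).
E6 = 6 (sole candidate).
B2 = 5 (sole candidate).
G2 = 1 (sole candidate).
E4 = 8 (sole candidate).
B5 = 8 (sole candidate).
F5 = 3 (sole candidate).
A6 = 2 (sole candidate).
C6 = 7 (sole candidate).
A1 = 8 (sole candidate).
F1 = 2 (sole candidate).
G1 = 5 (sole candidate).
A3 = 3 (sole candidate).
D3 = 5 (sole candidate).
E3 = 1 (sole candidate).
F3 = 8 (sole candidate).
B4 = 4 (sole candidate).
C4 = 9 (sole candidate).
A5 = 5 (sole candidate).
B1 = 1 (sole candidate).
C1 = 4 (sole candidate).
E1 = 9 (sole candidate).
A2 = 9 (sole candidate).
C2 = 2 (sole candidate).
D2 = 3 (sole candidate).
A4 = 6 (sole candidate).
D8 = 9 (sole candidate).
E8 = 3 (sole candidate).
D1 = 6: row 1 has {1,2,3,4,5,7,8,9}; col 4 has {1,2,3,4,5,7,8,9}; box has {1,2,3,4,5,7,8,9} → only 6 remains.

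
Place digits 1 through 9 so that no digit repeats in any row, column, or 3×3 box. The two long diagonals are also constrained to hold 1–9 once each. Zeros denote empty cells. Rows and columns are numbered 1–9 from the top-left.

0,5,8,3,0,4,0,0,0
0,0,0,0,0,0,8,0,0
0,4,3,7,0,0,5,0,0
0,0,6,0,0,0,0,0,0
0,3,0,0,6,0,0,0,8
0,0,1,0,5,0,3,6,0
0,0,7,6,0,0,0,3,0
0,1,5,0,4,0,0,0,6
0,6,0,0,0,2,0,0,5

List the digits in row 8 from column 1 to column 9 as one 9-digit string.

row 1, column 7 = 6: in row 1, 6 can only go here (every other open cell in that row sees a 6).
row 2, column 9 = 3: in row 2, 3 can only go here (every other open cell in that row sees a 3).
row 2, column 8 = 4: in row 2, 4 can only go here (every other open cell in that row sees a 4).
row 7, column 6 = 5: in row 7, 5 can only go here (every other open cell in that row sees a 5).
row 2, column 4 = 5: in row 2, 5 can only go here (every other open cell in that row sees a 5).
row 1, column 8 = 7: in box 3, 7 can only go here (every other open cell in that box sees a 7).
Singles propagation stalls; row 8, column 4 is still open with candidates {8,9}.
  Try row 8, column 4 = 8: this forces row 9, column 8=8, row 6, column 6=8; then anti-diagonal has no cell left for 8 — contradiction.
So row 8, column 4 = 9.
Singles propagation stalls before every target cell is settled. Branch on row 1, column 9 (candidates {2,9}).
  Try row 1, column 9 = 2: this forces row 6, column 4=8, row 9, column 4=1, row 7, column 5=8, row 3, column 6=8, row 3, column 1=6, row 2, column 6=6, row 3, column 5=2, row 9, column 8=8; then main diagonal has no cell left for 8 — contradiction.
So row 1, column 9 = 9.
row 6, column 4 = 2 (hidden single in anti-diagonal).
Singles propagation stalls; row 8, column 7 is still open with candidates {2,7}.
  Try row 8, column 7 = 2: this forces row 8, column 8=8, row 8, column 1=3, row 8, column 6=7, row 9, column 1=8; then column 4 has no cell left for 8 — contradiction.
So row 8, column 7 = 7.
row 9, column 5 = 7 (hidden single in row 9).
row 9, column 1 = 3 (hidden single in row 9).
row 4, column 6 = 8 (sole candidate).
row 8, column 6 = 3: row 8 has {1,4,5,6,7,9}; col 6 has {2,4,5,8}; box has {2,4,5,6,7,9} → only 3 remains.
row 3, column 5 = 8 (hidden single in row 3).
row 7, column 5 = 1 (sole candidate).
row 9, column 4 = 8 (sole candidate).
row 1, column 5 = 2 (sole candidate).
row 2, column 5 = 9 (sole candidate).
row 4, column 5 = 3 (sole candidate).
row 1, column 1 = 1 (sole candidate).
row 2, column 3 = 2 (sole candidate).
row 4, column 4 = 4 (sole candidate).
row 5, column 4 = 1 (sole candidate).
row 2, column 2 = 7 (sole candidate).
row 6, column 6 = 9 (sole candidate).
row 7, column 7 = 2 (sole candidate).
row 7, column 9 = 4 (sole candidate).
row 8, column 8 = 8: row 8 has {1,3,4,5,6,7,9}; col 8 has {3,4,6,7}; box has {2,3,4,5,6,7}; main diagonal has {1,2,3,4,5,6,7,9} → only 8 remains.
row 2, column 1 = 6 (sole candidate).
row 2, column 6 = 1 (sole candidate).
row 3, column 1 = 9 (sole candidate).
row 3, column 6 = 6 (sole candidate).
row 5, column 6 = 7 (sole candidate).
row 6, column 2 = 8 (sole candidate).
row 6, column 9 = 7 (sole candidate).
row 7, column 1 = 8 (sole candidate).
row 7, column 2 = 9 (sole candidate).
row 8, column 1 = 2: row 8 has {1,3,4,5,6,7,8,9}; col 1 has {1,3,6,8,9}; box has {1,3,5,6,7,8,9} → only 2 remains.

215943786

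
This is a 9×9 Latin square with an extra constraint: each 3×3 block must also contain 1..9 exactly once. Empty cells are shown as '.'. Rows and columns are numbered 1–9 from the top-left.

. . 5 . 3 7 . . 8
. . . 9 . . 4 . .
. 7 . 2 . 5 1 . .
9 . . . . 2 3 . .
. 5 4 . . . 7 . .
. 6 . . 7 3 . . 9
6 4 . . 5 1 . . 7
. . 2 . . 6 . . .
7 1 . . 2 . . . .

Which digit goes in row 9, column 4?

3

row 2, column 6 = 8: row 2 has {4,9}; col 6 has {1,2,3,5,6,7}; box has {2,3,5,7,9} → only 8 remains.
row 4, column 2 = 8: row 4 has {2,3,9}; col 2 has {1,4,5,6,7}; box has {4,5,6,9} → only 8 remains.
row 5, column 6 = 9: row 5 has {4,5,7}; col 6 has {1,2,3,5,6,7,8}; box has {2,3,7} → only 9 remains.
row 6, column 3 = 1: row 6 has {3,6,7,9}; col 3 has {2,4,5}; box has {4,5,6,8,9} → only 1 remains.
row 9, column 6 = 4: row 9 has {1,2,7}; col 6 has {1,2,3,5,6,7,8,9}; box has {1,2,5,6} → only 4 remains.
row 4, column 3 = 7: row 4 has {2,3,8,9}; col 3 has {1,2,4,5}; box has {1,4,5,6,8,9} → only 7 remains.
row 6, column 1 = 2: row 6 has {1,3,6,7,9}; col 1 has {6,7,9}; box has {1,4,5,6,7,8,9} → only 2 remains.
row 5, column 1 = 3: row 5 has {4,5,7,9}; col 1 has {2,6,7,9}; box has {1,2,4,5,6,7,8,9} → only 3 remains.
row 2, column 1 = 1: row 2 has {4,8,9}; col 1 has {2,3,6,7,9}; box has {5,7} → only 1 remains.
row 2, column 5 = 6: row 2 has {1,4,8,9}; col 5 has {2,3,5,7}; box has {2,3,5,7,8,9} → only 6 remains.
row 3, column 5 = 4: row 3 has {1,2,5,7}; col 5 has {2,3,5,6,7}; box has {2,3,5,6,7,8,9} → only 4 remains.
row 4, column 5 = 1: row 4 has {2,3,7,8,9}; col 5 has {2,3,4,5,6,7}; box has {2,3,7,9} → only 1 remains.
row 5, column 5 = 8: row 5 has {3,4,5,7,9}; col 5 has {1,2,3,4,5,6,7}; box has {1,2,3,7,9} → only 8 remains.
row 8, column 5 = 9: row 8 has {2,6}; col 5 has {1,2,3,4,5,6,7,8}; box has {1,2,4,5,6} → only 9 remains.
row 1, column 1 = 4: row 1 has {3,5,7,8}; col 1 has {1,2,3,6,7,9}; box has {1,5,7} → only 4 remains.
row 1, column 4 = 1: row 1 has {3,4,5,7,8}; col 4 has {2,9}; box has {2,3,4,5,6,7,8,9} → only 1 remains.
row 2, column 3 = 3: row 2 has {1,4,6,8,9}; col 3 has {1,2,4,5,7}; box has {1,4,5,7} → only 3 remains.
row 3, column 1 = 8: row 3 has {1,2,4,5,7}; col 1 has {1,2,3,4,6,7,9}; box has {1,3,4,5,7} → only 8 remains.
row 5, column 4 = 6: row 5 has {3,4,5,7,8,9}; col 4 has {1,2,9}; box has {1,2,3,7,8,9} → only 6 remains.
row 8, column 1 = 5: row 8 has {2,6,9}; col 1 has {1,2,3,4,6,7,8,9}; box has {1,2,4,6,7} → only 5 remains.
row 8, column 2 = 3: row 8 has {2,5,6,9}; col 2 has {1,4,5,6,7,8}; box has {1,2,4,5,6,7} → only 3 remains.
row 8, column 7 = 8: row 8 has {2,3,5,6,9}; col 7 has {1,3,4,7}; box has {7} → only 8 remains.
row 2, column 2 = 2: row 2 has {1,3,4,6,8,9}; col 2 has {1,3,4,5,6,7,8}; box has {1,3,4,5,7,8} → only 2 remains.
row 2, column 9 = 5: row 2 has {1,2,3,4,6,8,9}; col 9 has {7,8,9}; box has {1,4,8} → only 5 remains.
row 6, column 7 = 5: row 6 has {1,2,3,6,7,9}; col 7 has {1,3,4,7,8}; box has {3,7,9} → only 5 remains.
row 8, column 4 = 7: row 8 has {2,3,5,6,8,9}; col 4 has {1,2,6,9}; box has {1,2,4,5,6,9} → only 7 remains.
row 1, column 2 = 9: row 1 has {1,3,4,5,7,8}; col 2 has {1,2,3,4,5,6,7,8}; box has {1,2,3,4,5,7,8} → only 9 remains.
row 2, column 8 = 7: row 2 has {1,2,3,4,5,6,8,9}; col 8 has {}; box has {1,4,5,8} → only 7 remains.
row 3, column 3 = 6: row 3 has {1,2,4,5,7,8}; col 3 has {1,2,3,4,5,7}; box has {1,2,3,4,5,7,8,9} → only 6 remains.
row 3, column 9 = 3: row 3 has {1,2,4,5,6,7,8}; col 9 has {5,7,8,9}; box has {1,4,5,7,8} → only 3 remains.
row 6, column 4 = 4: row 6 has {1,2,3,5,6,7,9}; col 4 has {1,2,6,7,9}; box has {1,2,3,6,7,8,9} → only 4 remains.
row 6, column 8 = 8: row 6 has {1,2,3,4,5,6,7,9}; col 8 has {7}; box has {3,5,7,9} → only 8 remains.
row 9, column 9 = 6: row 9 has {1,2,4,7}; col 9 has {3,5,7,8,9}; box has {7,8} → only 6 remains.
row 3, column 8 = 9: row 3 has {1,2,3,4,5,6,7,8}; col 8 has {7,8}; box has {1,3,4,5,7,8} → only 9 remains.
row 4, column 4 = 5: row 4 has {1,2,3,7,8,9}; col 4 has {1,2,4,6,7,9}; box has {1,2,3,4,6,7,8,9} → only 5 remains.
row 4, column 9 = 4: row 4 has {1,2,3,5,7,8,9}; col 9 has {3,5,6,7,8,9}; box has {3,5,7,8,9} → only 4 remains.
row 8, column 9 = 1: row 8 has {2,3,5,6,7,8,9}; col 9 has {3,4,5,6,7,8,9}; box has {6,7,8} → only 1 remains.
row 9, column 7 = 9: row 9 has {1,2,4,6,7}; col 7 has {1,3,4,5,7,8}; box has {1,6,7,8} → only 9 remains.
row 4, column 8 = 6: row 4 has {1,2,3,4,5,7,8,9}; col 8 has {7,8,9}; box has {3,4,5,7,8,9} → only 6 remains.
row 5, column 9 = 2: row 5 has {3,4,5,6,7,8,9}; col 9 has {1,3,4,5,6,7,8,9}; box has {3,4,5,6,7,8,9} → only 2 remains.
row 7, column 7 = 2: row 7 has {1,4,5,6,7}; col 7 has {1,3,4,5,7,8,9}; box has {1,6,7,8,9} → only 2 remains.
row 7, column 8 = 3: row 7 has {1,2,4,5,6,7}; col 8 has {6,7,8,9}; box has {1,2,6,7,8,9} → only 3 remains.
row 8, column 8 = 4: row 8 has {1,2,3,5,6,7,8,9}; col 8 has {3,6,7,8,9}; box has {1,2,3,6,7,8,9} → only 4 remains.
row 9, column 3 = 8: row 9 has {1,2,4,6,7,9}; col 3 has {1,2,3,4,5,6,7}; box has {1,2,3,4,5,6,7} → only 8 remains.
row 9, column 4 = 3: row 9 has {1,2,4,6,7,8,9}; col 4 has {1,2,4,5,6,7,9}; box has {1,2,4,5,6,7,9} → only 3 remains.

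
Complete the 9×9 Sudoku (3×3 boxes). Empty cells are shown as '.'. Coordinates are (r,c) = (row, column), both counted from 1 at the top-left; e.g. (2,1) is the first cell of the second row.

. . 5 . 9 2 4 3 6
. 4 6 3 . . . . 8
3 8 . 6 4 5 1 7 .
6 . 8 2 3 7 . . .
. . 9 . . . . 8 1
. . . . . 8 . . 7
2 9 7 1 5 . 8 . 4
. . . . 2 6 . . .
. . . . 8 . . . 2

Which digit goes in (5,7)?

(2,6) = 1 (sole candidate).
(3,3) = 2 (sole candidate).
(3,9) = 9 (sole candidate).
(4,9) = 5 (sole candidate).
(5,5) = 6 (sole candidate).
(5,6) = 4 (sole candidate).
(6,5) = 1 (sole candidate).
(7,6) = 3 (sole candidate).
(7,8) = 6 (sole candidate).
(8,9) = 3 (sole candidate).
(9,6) = 9 (sole candidate).
(2,5) = 7 (sole candidate).
(4,2) = 1 (sole candidate).
(4,7) = 9 (sole candidate).
(4,8) = 4 (sole candidate).
(5,4) = 5 (sole candidate).
(6,4) = 9 (sole candidate).
(6,8) = 2 (sole candidate).
(8,2) = 5 (sole candidate).
(8,7) = 7 (sole candidate).
(9,7) = 5 (sole candidate).
(9,8) = 1 (sole candidate).
(1,2) = 7 (sole candidate).
(1,4) = 8 (sole candidate).
(2,1) = 9 (sole candidate).
(2,7) = 2 (sole candidate).
(2,8) = 5 (sole candidate).
(5,1) = 7 (sole candidate).
(5,7) = 3: row 5 has {1,4,5,6,7,8,9}; col 7 has {1,2,4,5,7,8,9}; box has {1,2,4,5,7,8,9} → only 3 remains.

3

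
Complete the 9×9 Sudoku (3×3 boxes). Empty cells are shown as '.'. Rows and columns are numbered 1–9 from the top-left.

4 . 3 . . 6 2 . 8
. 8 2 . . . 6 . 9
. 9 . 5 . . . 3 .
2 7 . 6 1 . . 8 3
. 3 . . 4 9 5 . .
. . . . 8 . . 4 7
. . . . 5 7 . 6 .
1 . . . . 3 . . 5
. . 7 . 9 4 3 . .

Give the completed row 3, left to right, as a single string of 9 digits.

r1c5 = 7: row 1 has {2,3,4,6,8}; col 5 has {1,4,5,8,9}; box has {5,6} → only 7 remains.
r2c5 = 3: row 2 has {2,6,8,9}; col 5 has {1,4,5,7,8,9}; box has {5,6,7} → only 3 remains.
r2c6 = 1: row 2 has {2,3,6,8,9}; col 6 has {3,4,6,7,9}; box has {3,5,6,7} → only 1 remains.
r3c5 = 2: row 3 has {3,5,9}; col 5 has {1,3,4,5,7,8,9}; box has {1,3,5,6,7} → only 2 remains.
r3c6 = 8: row 3 has {2,3,5,9}; col 6 has {1,3,4,6,7,9}; box has {1,2,3,5,6,7} → only 8 remains.
r4c6 = 5: row 4 has {1,2,3,6,7,8}; col 6 has {1,3,4,6,7,8,9}; box has {1,4,6,8,9} → only 5 remains.
r4c7 = 9: row 4 has {1,2,3,5,6,7,8}; col 7 has {2,3,5,6}; box has {3,4,5,7,8} → only 9 remains.
r6c6 = 2: row 6 has {4,7,8}; col 6 has {1,3,4,5,6,7,8,9}; box has {1,4,5,6,8,9} → only 2 remains.
r6c7 = 1: row 6 has {2,4,7,8}; col 7 has {2,3,5,6,9}; box has {3,4,5,7,8,9} → only 1 remains.
r8c5 = 6: row 8 has {1,3,5}; col 5 has {1,2,3,4,5,7,8,9}; box has {3,4,5,7,9} → only 6 remains.
r1c4 = 9: row 1 has {2,3,4,6,7,8}; col 4 has {5,6}; box has {1,2,3,5,6,7,8} → only 9 remains.
r2c4 = 4: row 2 has {1,2,3,6,8,9}; col 4 has {5,6,9}; box has {1,2,3,5,6,7,8,9} → only 4 remains.
r4c3 = 4: row 4 has {1,2,3,5,6,7,8,9}; col 3 has {2,3,7}; box has {2,3,7} → only 4 remains.
r5c4 = 7: row 5 has {3,4,5,9}; col 4 has {4,5,6,9}; box has {1,2,4,5,6,8,9} → only 7 remains.
r5c8 = 2: row 5 has {3,4,5,7,9}; col 8 has {3,4,6,8}; box has {1,3,4,5,7,8,9} → only 2 remains.
r5c9 = 6: row 5 has {2,3,4,5,7,9}; col 9 has {3,5,7,8,9}; box has {1,2,3,4,5,7,8,9} → only 6 remains.
r6c4 = 3: row 6 has {1,2,4,7,8}; col 4 has {4,5,6,7,9}; box has {1,2,4,5,6,7,8,9} → only 3 remains.
r9c8 = 1: row 9 has {3,4,7,9}; col 8 has {2,3,4,6,8}; box has {3,5,6} → only 1 remains.
r9c9 = 2: row 9 has {1,3,4,7,9}; col 9 has {3,5,6,7,8,9}; box has {1,3,5,6} → only 2 remains.
r1c8 = 5: row 1 has {2,3,4,6,7,8,9}; col 8 has {1,2,3,4,6,8}; box has {2,3,6,8,9} → only 5 remains.
r2c8 = 7: row 2 has {1,2,3,4,6,8,9}; col 8 has {1,2,3,4,5,6,8}; box has {2,3,5,6,8,9} → only 7 remains.
r3c7 = 4: row 3 has {2,3,5,8,9}; col 7 has {1,2,3,5,6,9}; box has {2,3,5,6,7,8,9} → only 4 remains.
r3c9 = 1: row 3 has {2,3,4,5,8,9}; col 9 has {2,3,5,6,7,8,9}; box has {2,3,4,5,6,7,8,9} → only 1 remains.
r5c1 = 8: row 5 has {2,3,4,5,6,7,9}; col 1 has {1,2,4}; box has {2,3,4,7} → only 8 remains.
r5c3 = 1: row 5 has {2,3,4,5,6,7,8,9}; col 3 has {2,3,4,7}; box has {2,3,4,7,8} → only 1 remains.
r7c7 = 8: row 7 has {5,6,7}; col 7 has {1,2,3,4,5,6,9}; box has {1,2,3,5,6} → only 8 remains.
r7c9 = 4: row 7 has {5,6,7,8}; col 9 has {1,2,3,5,6,7,8,9}; box has {1,2,3,5,6,8} → only 4 remains.
r8c7 = 7: row 8 has {1,3,5,6}; col 7 has {1,2,3,4,5,6,8,9}; box has {1,2,3,4,5,6,8} → only 7 remains.
r8c8 = 9: row 8 has {1,3,5,6,7}; col 8 has {1,2,3,4,5,6,7,8}; box has {1,2,3,4,5,6,7,8} → only 9 remains.
r9c4 = 8: row 9 has {1,2,3,4,7,9}; col 4 has {3,4,5,6,7,9}; box has {3,4,5,6,7,9} → only 8 remains.
r1c2 = 1: row 1 has {2,3,4,5,6,7,8,9}; col 2 has {3,7,8,9}; box has {2,3,4,8,9} → only 1 remains.
r2c1 = 5: row 2 has {1,2,3,4,6,7,8,9}; col 1 has {1,2,4,8}; box has {1,2,3,4,8,9} → only 5 remains.
r3c3 = 6: row 3 has {1,2,3,4,5,8,9}; col 3 has {1,2,3,4,7}; box has {1,2,3,4,5,8,9} → only 6 remains.
r7c2 = 2: row 7 has {4,5,6,7,8}; col 2 has {1,3,7,8,9}; box has {1,7} → only 2 remains.
r7c3 = 9: row 7 has {2,4,5,6,7,8}; col 3 has {1,2,3,4,6,7}; box has {1,2,7} → only 9 remains.
r7c4 = 1: row 7 has {2,4,5,6,7,8,9}; col 4 has {3,4,5,6,7,8,9}; box has {3,4,5,6,7,8,9} → only 1 remains.
r8c2 = 4: row 8 has {1,3,5,6,7,9}; col 2 has {1,2,3,7,8,9}; box has {1,2,7,9} → only 4 remains.
r8c3 = 8: row 8 has {1,3,4,5,6,7,9}; col 3 has {1,2,3,4,6,7,9}; box has {1,2,4,7,9} → only 8 remains.
r8c4 = 2: row 8 has {1,3,4,5,6,7,8,9}; col 4 has {1,3,4,5,6,7,8,9}; box has {1,3,4,5,6,7,8,9} → only 2 remains.
r9c1 = 6: row 9 has {1,2,3,4,7,8,9}; col 1 has {1,2,4,5,8}; box has {1,2,4,7,8,9} → only 6 remains.
r9c2 = 5: row 9 has {1,2,3,4,6,7,8,9}; col 2 has {1,2,3,4,7,8,9}; box has {1,2,4,6,7,8,9} → only 5 remains.
r3c1 = 7: row 3 has {1,2,3,4,5,6,8,9}; col 1 has {1,2,4,5,6,8}; box has {1,2,3,4,5,6,8,9} → only 7 remains.

796528431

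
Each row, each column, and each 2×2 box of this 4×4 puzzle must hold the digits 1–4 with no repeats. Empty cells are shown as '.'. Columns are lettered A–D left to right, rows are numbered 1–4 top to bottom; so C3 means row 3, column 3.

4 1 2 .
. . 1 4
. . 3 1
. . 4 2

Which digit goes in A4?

1

D1 = 3 (sole candidate).
A3 = 2 (sole candidate).
B3 = 4 (sole candidate).
B4 = 3 (sole candidate).
A2 = 3 (sole candidate).
B2 = 2 (sole candidate).
A4 = 1: row 4 has {2,3,4}; col 1 has {2,3,4}; box has {2,3,4} → only 1 remains.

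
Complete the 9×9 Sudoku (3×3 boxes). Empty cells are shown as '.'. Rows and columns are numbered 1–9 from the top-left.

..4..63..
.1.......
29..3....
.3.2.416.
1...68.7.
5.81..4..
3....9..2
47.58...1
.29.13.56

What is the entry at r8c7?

r4c3 = 7 (sole candidate).
r5c2 = 4 (sole candidate).
r5c3 = 2 (sole candidate).
r6c2 = 6 (sole candidate).
r6c6 = 7 (sole candidate).
r8c3 = 6 (sole candidate).
r8c6 = 2 (sole candidate).
r8c7 = 9: row 8 has {1,2,4,5,6,7,8}; col 7 has {1,3,4}; box has {1,2,5,6} → only 9 remains.

9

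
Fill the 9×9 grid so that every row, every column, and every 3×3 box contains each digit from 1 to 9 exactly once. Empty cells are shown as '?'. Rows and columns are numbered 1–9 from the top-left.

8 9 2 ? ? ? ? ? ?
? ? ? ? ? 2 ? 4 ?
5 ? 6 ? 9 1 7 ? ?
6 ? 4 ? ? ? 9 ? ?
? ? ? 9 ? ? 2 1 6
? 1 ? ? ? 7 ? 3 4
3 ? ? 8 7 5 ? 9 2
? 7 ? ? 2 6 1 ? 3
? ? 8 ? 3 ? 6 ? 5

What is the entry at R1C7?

R1C9 = 1: row 1 has {2,8,9}; col 9 has {2,3,4,5,6}; box has {4,7} → only 1 remains.
R2C2 = 3: row 2 has {2,4}; col 2 has {1,7,9}; box has {2,5,6,8,9} → only 3 remains.
R3C2 = 4: row 3 has {1,5,6,7,9}; col 2 has {1,3,7,9}; box has {2,3,5,6,8,9} → only 4 remains.
R3C4 = 3: row 3 has {1,4,5,6,7,9}; col 4 has {8,9}; box has {1,2,9} → only 3 remains.
R3C9 = 8: row 3 has {1,3,4,5,6,7,9}; col 9 has {1,2,3,4,5,6}; box has {1,4,7} → only 8 remains.
R4C9 = 7: row 4 has {4,6,9}; col 9 has {1,2,3,4,5,6,8}; box has {1,2,3,4,6,9} → only 7 remains.
R5C1 = 7: row 5 has {1,2,6,9}; col 1 has {3,5,6,8}; box has {1,4,6} → only 7 remains.
R7C2 = 6: row 7 has {2,3,5,7,8,9}; col 2 has {1,3,4,7,9}; box has {3,7,8} → only 6 remains.
R7C3 = 1: row 7 has {2,3,5,6,7,8,9}; col 3 has {2,4,6,8}; box has {3,6,7,8} → only 1 remains.
R7C7 = 4: row 7 has {1,2,3,5,6,7,8,9}; col 7 has {1,2,6,7,9}; box has {1,2,3,5,6,9} → only 4 remains.
R8C4 = 4: row 8 has {1,2,3,6,7}; col 4 has {3,8,9}; box has {2,3,5,6,7,8} → only 4 remains.
R8C8 = 8: row 8 has {1,2,3,4,6,7}; col 8 has {1,3,4,9}; box has {1,2,3,4,5,6,9} → only 8 remains.
R9C2 = 2: row 9 has {3,5,6,8}; col 2 has {1,3,4,6,7,9}; box has {1,3,6,7,8} → only 2 remains.
R9C4 = 1: row 9 has {2,3,5,6,8}; col 4 has {3,4,8,9}; box has {2,3,4,5,6,7,8} → only 1 remains.
R9C6 = 9: row 9 has {1,2,3,5,6,8}; col 6 has {1,2,5,6,7}; box has {1,2,3,4,5,6,7,8} → only 9 remains.
R9C8 = 7: row 9 has {1,2,3,5,6,8,9}; col 8 has {1,3,4,8,9}; box has {1,2,3,4,5,6,8,9} → only 7 remains.
R1C6 = 4: row 1 has {1,2,8,9}; col 6 has {1,2,5,6,7,9}; box has {1,2,3,9} → only 4 remains.
R2C1 = 1: row 2 has {2,3,4}; col 1 has {3,5,6,7,8}; box has {2,3,4,5,6,8,9} → only 1 remains.
R2C3 = 7: row 2 has {1,2,3,4}; col 3 has {1,2,4,6,8}; box has {1,2,3,4,5,6,8,9} → only 7 remains.
R2C7 = 5: row 2 has {1,2,3,4,7}; col 7 has {1,2,4,6,7,9}; box has {1,4,7,8} → only 5 remains.
R2C9 = 9: row 2 has {1,2,3,4,5,7}; col 9 has {1,2,3,4,5,6,7,8}; box has {1,4,5,7,8} → only 9 remains.
R3C8 = 2: row 3 has {1,3,4,5,6,7,8,9}; col 8 has {1,3,4,7,8,9}; box has {1,4,5,7,8,9} → only 2 remains.
R4C8 = 5: row 4 has {4,6,7,9}; col 8 has {1,2,3,4,7,8,9}; box has {1,2,3,4,6,7,9} → only 5 remains.
R6C7 = 8: row 6 has {1,3,4,7}; col 7 has {1,2,4,5,6,7,9}; box has {1,2,3,4,5,6,7,9} → only 8 remains.
R8C1 = 9: row 8 has {1,2,3,4,6,7,8}; col 1 has {1,3,5,6,7,8}; box has {1,2,3,6,7,8} → only 9 remains.
R8C3 = 5: row 8 has {1,2,3,4,6,7,8,9}; col 3 has {1,2,4,6,7,8}; box has {1,2,3,6,7,8,9} → only 5 remains.
R9C1 = 4: row 9 has {1,2,3,5,6,7,8,9}; col 1 has {1,3,5,6,7,8,9}; box has {1,2,3,5,6,7,8,9} → only 4 remains.
R1C7 = 3: row 1 has {1,2,4,8,9}; col 7 has {1,2,4,5,6,7,8,9}; box has {1,2,4,5,7,8,9} → only 3 remains.

3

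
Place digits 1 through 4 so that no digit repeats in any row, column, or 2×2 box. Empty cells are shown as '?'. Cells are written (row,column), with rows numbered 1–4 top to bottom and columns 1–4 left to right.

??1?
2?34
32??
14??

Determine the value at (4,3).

(1,1) = 4: row 1 has {1}; col 1 has {1,2,3}; box has {2} → only 4 remains.
(1,2) = 3: row 1 has {1,4}; col 2 has {2,4}; box has {2,4} → only 3 remains.
(1,4) = 2: row 1 has {1,3,4}; col 4 has {4}; box has {1,3,4} → only 2 remains.
(2,2) = 1: row 2 has {2,3,4}; col 2 has {2,3,4}; box has {2,3,4} → only 1 remains.
(3,3) = 4: row 3 has {2,3}; col 3 has {1,3}; box has {} → only 4 remains.
(3,4) = 1: row 3 has {2,3,4}; col 4 has {2,4}; box has {4} → only 1 remains.
(4,3) = 2: row 4 has {1,4}; col 3 has {1,3,4}; box has {1,4} → only 2 remains.

2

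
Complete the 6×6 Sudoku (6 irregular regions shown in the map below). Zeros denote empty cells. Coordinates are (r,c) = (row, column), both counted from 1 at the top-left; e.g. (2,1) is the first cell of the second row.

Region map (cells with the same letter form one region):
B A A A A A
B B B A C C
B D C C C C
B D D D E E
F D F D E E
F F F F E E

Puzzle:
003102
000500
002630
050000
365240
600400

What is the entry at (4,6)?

(1,2) = 4 (sole candidate).
(1,5) = 6 (sole candidate).
(2,5) = 1 (sole candidate).
(2,6) = 4 (sole candidate).
(3,2) = 1 (sole candidate).
(3,6) = 5 (sole candidate).
(4,3) = 4 (sole candidate).
(4,4) = 3 (sole candidate).
(4,5) = 2 (sole candidate).
(5,6) = 1 (sole candidate).
(6,2) = 2 (sole candidate).
(6,3) = 1 (sole candidate).
(6,5) = 5 (sole candidate).
(6,6) = 3 (sole candidate).
(1,1) = 5 (sole candidate).
(2,1) = 2 (sole candidate).
(2,2) = 3 (sole candidate).
(2,3) = 6 (sole candidate).
(3,1) = 4 (sole candidate).
(4,1) = 1 (sole candidate).
(4,6) = 6: row 4 has {1,2,3,4,5}; col 6 has {1,2,3,4,5}; region has {1,2,3,4,5} → only 6 remains.

6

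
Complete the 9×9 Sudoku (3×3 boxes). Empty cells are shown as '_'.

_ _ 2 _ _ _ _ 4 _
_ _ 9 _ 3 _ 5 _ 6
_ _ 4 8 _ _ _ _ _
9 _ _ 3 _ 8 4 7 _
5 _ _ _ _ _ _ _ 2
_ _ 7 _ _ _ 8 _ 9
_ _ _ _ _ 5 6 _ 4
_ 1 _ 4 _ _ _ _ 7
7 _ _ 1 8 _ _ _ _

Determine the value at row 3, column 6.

2

row 2, column 6 = 4: in row 2, 4 can only go here (every other open cell in that row sees a 4).
row 7, column 8 = 1: in row 7, 1 can only go here (every other open cell in that row sees a 1).
row 2, column 1 = 1: in row 2, 1 can only go here (every other open cell in that row sees a 1).
row 9, column 2 = 4: in row 9, 4 can only go here (every other open cell in that row sees a 4).
row 5, column 5 = 4: in row 5, 4 can only go here (every other open cell in that row sees a 4).
row 6, column 1 = 4: in row 6, 4 can only go here (every other open cell in that row sees a 4).
row 7, column 2 = 9: in column 2, 9 can only go here (every other open cell in that column sees a 9).
row 1, column 9 = 8: in column 9, 8 can only go here (every other open cell in that column sees an 8).
row 2, column 8 = 2: row 2 has {1,3,4,5,6,9}; col 8 has {1,4,7}; box has {4,5,6,8} → only 2 remains.
row 2, column 4 = 7: row 2 has {1,2,3,4,5,6,9}; col 4 has {1,3,4,8}; box has {3,4,8} → only 7 remains.
row 7, column 4 = 2: row 7 has {1,4,5,6,9}; col 4 has {1,3,4,7,8}; box has {1,4,5,8} → only 2 remains.
row 7, column 5 = 7: row 7 has {1,2,4,5,6,9}; col 5 has {3,4,8}; box has {1,2,4,5,8} → only 7 remains.
row 2, column 2 = 8: row 2 has {1,2,3,4,5,6,7,9}; col 2 has {1,4,9}; box has {1,2,4,9} → only 8 remains.
row 5, column 6 = 7: in row 5, 7 can only go here (every other open cell in that row sees a 7).
row 5, column 3 = 8: in row 5, 8 can only go here (every other open cell in that row sees an 8).
row 7, column 3 = 3: row 7 has {1,2,4,5,6,7,9}; col 3 has {2,4,7,8,9}; box has {1,4,7,9} → only 3 remains.
row 7, column 1 = 8: row 7 has {1,2,3,4,5,6,7,9}; col 1 has {1,4,5,7,9}; box has {1,3,4,7,9} → only 8 remains.
row 5, column 7 = 1: in row 5, 1 can only go here (every other open cell in that row sees a 1).
row 5, column 4 = 9: in row 5, 9 can only go here (every other open cell in that row sees a 9).
row 4, column 9 = 5: row 4 has {3,4,7,8,9}; col 9 has {2,4,6,7,8,9}; box has {1,2,4,7,8,9} → only 5 remains.
row 9, column 9 = 3: row 9 has {1,4,7,8}; col 9 has {2,4,5,6,7,8,9}; box has {1,4,6,7} → only 3 remains.
row 3, column 9 = 1: row 3 has {4,8}; col 9 has {2,3,4,5,6,7,8,9}; box has {2,4,5,6,8} → only 1 remains.
row 8, column 6 = 3: in row 8, 3 can only go here (every other open cell in that row sees a 3).
row 8, column 8 = 8: in row 8, 8 can only go here (every other open cell in that row sees an 8).
row 8, column 3 = 5: in row 8, 5 can only go here (every other open cell in that row sees a 5).
row 9, column 3 = 6: row 9 has {1,3,4,7,8}; col 3 has {2,3,4,5,7,8,9}; box has {1,3,4,5,7,8,9} → only 6 remains.
row 9, column 6 = 9: row 9 has {1,3,4,6,7,8}; col 6 has {3,4,5,7,8}; box has {1,2,3,4,5,7,8} → only 9 remains.
row 9, column 7 = 2: row 9 has {1,3,4,6,7,8,9}; col 7 has {1,4,5,6,8}; box has {1,3,4,6,7,8} → only 2 remains.
row 9, column 8 = 5: row 9 has {1,2,3,4,6,7,8,9}; col 8 has {1,2,4,7,8}; box has {1,2,3,4,6,7,8} → only 5 remains.
row 4, column 3 = 1: row 4 has {3,4,5,7,8,9}; col 3 has {2,3,4,5,6,7,8,9}; box has {4,5,7,8,9} → only 1 remains.
row 8, column 1 = 2: row 8 has {1,3,4,5,7,8}; col 1 has {1,4,5,7,8,9}; box has {1,3,4,5,6,7,8,9} → only 2 remains.
row 8, column 5 = 6: row 8 has {1,2,3,4,5,7,8}; col 5 has {3,4,7,8}; box has {1,2,3,4,5,7,8,9} → only 6 remains.
row 8, column 7 = 9: row 8 has {1,2,3,4,5,6,7,8}; col 7 has {1,2,4,5,6,8}; box has {1,2,3,4,5,6,7,8} → only 9 remains.
row 4, column 5 = 2: row 4 has {1,3,4,5,7,8,9}; col 5 has {3,4,6,7,8}; box has {3,4,7,8,9} → only 2 remains.
row 4, column 2 = 6: row 4 has {1,2,3,4,5,7,8,9}; col 2 has {1,4,8,9}; box has {1,4,5,7,8,9} → only 6 remains.
row 5, column 2 = 3: row 5 has {1,2,4,5,7,8,9}; col 2 has {1,4,6,8,9}; box has {1,4,5,6,7,8,9} → only 3 remains.
row 5, column 8 = 6: row 5 has {1,2,3,4,5,7,8,9}; col 8 has {1,2,4,5,7,8}; box has {1,2,4,5,7,8,9} → only 6 remains.
row 6, column 2 = 2: row 6 has {4,7,8,9}; col 2 has {1,3,4,6,8,9}; box has {1,3,4,5,6,7,8,9} → only 2 remains.
row 6, column 8 = 3: row 6 has {2,4,7,8,9}; col 8 has {1,2,4,5,6,7,8}; box has {1,2,4,5,6,7,8,9} → only 3 remains.
row 3, column 8 = 9: row 3 has {1,4,8}; col 8 has {1,2,3,4,5,6,7,8}; box has {1,2,4,5,6,8} → only 9 remains.
row 3, column 5 = 5: row 3 has {1,4,8,9}; col 5 has {2,3,4,6,7,8}; box has {3,4,7,8} → only 5 remains.
row 6, column 5 = 1: row 6 has {2,3,4,7,8,9}; col 5 has {2,3,4,5,6,7,8}; box has {2,3,4,7,8,9} → only 1 remains.
row 6, column 6 = 6: row 6 has {1,2,3,4,7,8,9}; col 6 has {3,4,5,7,8,9}; box has {1,2,3,4,7,8,9} → only 6 remains.
row 1, column 4 = 6: row 1 has {2,4,8}; col 4 has {1,2,3,4,7,8,9}; box has {3,4,5,7,8} → only 6 remains.
row 1, column 5 = 9: row 1 has {2,4,6,8}; col 5 has {1,2,3,4,5,6,7,8}; box has {3,4,5,6,7,8} → only 9 remains.
row 1, column 6 = 1: row 1 has {2,4,6,8,9}; col 6 has {3,4,5,6,7,8,9}; box has {3,4,5,6,7,8,9} → only 1 remains.
row 3, column 2 = 7: row 3 has {1,4,5,8,9}; col 2 has {1,2,3,4,6,8,9}; box has {1,2,4,8,9} → only 7 remains.
row 3, column 6 = 2: row 3 has {1,4,5,7,8,9}; col 6 has {1,3,4,5,6,7,8,9}; box has {1,3,4,5,6,7,8,9} → only 2 remains.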